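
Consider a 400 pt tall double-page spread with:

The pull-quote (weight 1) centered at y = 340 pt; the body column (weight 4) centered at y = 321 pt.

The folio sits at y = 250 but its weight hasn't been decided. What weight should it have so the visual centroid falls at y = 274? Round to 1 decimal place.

Known weights sum to 1 + 4 = 5; their moment is 1·340 + 4·321 = 1624.
For the centroid to hit 274: (1624 + w·250) / (5 + w) = 274.
So w = (274·5 − 1624)/(250 − 274) = -254/-24 ≈ 10.58.

w ≈ 10.6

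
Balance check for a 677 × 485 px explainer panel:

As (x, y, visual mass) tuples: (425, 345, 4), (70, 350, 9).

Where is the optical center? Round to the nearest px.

Weights sum to 4 + 9 = 13.
x-moment: 4·425 + 9·70 = 2330; centroid 2330/13 ≈ 179.23.
y-moment: 4·345 + 9·350 = 4530; centroid 4530/13 ≈ 348.46.

(179, 348)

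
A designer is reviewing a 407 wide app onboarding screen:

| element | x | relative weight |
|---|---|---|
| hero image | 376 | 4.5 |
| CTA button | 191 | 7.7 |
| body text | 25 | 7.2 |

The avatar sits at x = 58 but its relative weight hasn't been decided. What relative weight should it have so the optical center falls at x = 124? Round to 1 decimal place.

w ≈ 14.2

Known weights sum to 4.5 + 7.7 + 7.2 = 19.4; their moment is 4.5·376 + 7.7·191 + 7.2·25 = 3342.7.
For the centroid to hit 124: (3342.7 + w·58) / (19.4 + w) = 124.
Solving: w = (124·19.4 − 3342.7) / (58 − 124) = -937.1 / -66 ≈ 14.20.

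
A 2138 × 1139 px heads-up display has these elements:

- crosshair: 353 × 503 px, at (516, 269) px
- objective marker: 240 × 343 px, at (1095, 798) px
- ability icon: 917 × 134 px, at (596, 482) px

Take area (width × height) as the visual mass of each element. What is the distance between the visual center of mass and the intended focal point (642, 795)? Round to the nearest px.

Taking area as weight: crosshair 353·503 = 177559, objective marker 240·343 = 82320, ability icon 917·134 = 122878. Sum 382757.
x-moment: 177559·516 + 82320·1095 + 122878·596 = 254996132; centroid 254996132/382757 ≈ 666.21.
y-moment: 177559·269 + 82320·798 + 122878·482 = 172681927; centroid 172681927/382757 ≈ 451.15.
From (642, 795): dx = 24.21, dy = -343.85, so the distance is √(dx²+dy²) ≈ 344.70.

≈ 345 px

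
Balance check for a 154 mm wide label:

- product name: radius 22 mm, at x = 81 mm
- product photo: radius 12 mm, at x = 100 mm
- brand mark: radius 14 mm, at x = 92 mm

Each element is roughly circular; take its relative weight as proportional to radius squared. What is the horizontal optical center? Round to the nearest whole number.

x ≈ 87

r² weights: product name 22² = 484, product photo 12² = 144, brand mark 14² = 196. Total = 824.
x: (484·81 + 144·100 + 196·92) / 824 = 71636 / 824 ≈ 86.94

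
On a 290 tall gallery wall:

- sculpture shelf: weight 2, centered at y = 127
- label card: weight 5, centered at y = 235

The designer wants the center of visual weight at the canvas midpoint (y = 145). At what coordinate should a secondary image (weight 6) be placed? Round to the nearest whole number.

y ≈ 76

New total weight: (2 + 5) + 6 = 13.
y: need Σw·y = 13·145 = 1885. Existing = 2·127 + 5·235 = 1429. Remainder 456 / 6 ≈ 76.00.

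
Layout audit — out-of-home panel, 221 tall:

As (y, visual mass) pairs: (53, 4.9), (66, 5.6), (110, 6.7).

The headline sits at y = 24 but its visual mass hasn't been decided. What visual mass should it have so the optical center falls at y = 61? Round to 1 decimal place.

w ≈ 8.6

Fixed elements: Σw = 4.9 + 5.6 + 6.7 = 17.2, Σw·y = 4.9·53 + 5.6·66 + 6.7·110 = 1366.3.
For the centroid to hit 61: (1366.3 + w·24) / (17.2 + w) = 61.
Rearranging, w·(24 − 61) = 61·17.2 − 1366.3 = -317.1, so w ≈ -317.1/-37 = 8.57.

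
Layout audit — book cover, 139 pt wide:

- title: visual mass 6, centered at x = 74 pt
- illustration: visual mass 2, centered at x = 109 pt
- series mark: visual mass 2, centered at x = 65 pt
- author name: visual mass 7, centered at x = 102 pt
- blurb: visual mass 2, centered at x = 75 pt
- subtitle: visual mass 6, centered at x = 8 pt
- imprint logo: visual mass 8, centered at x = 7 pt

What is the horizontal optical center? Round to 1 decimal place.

x ≈ 53.3

Weights sum to 6 + 2 + 2 + 7 + 2 + 6 + 8 = 33.
x: moment 1760 / weight 33 ≈ 53.33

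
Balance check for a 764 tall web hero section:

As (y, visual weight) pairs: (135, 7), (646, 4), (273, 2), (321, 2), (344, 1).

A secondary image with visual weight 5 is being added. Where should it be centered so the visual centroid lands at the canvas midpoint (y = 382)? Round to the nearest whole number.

y ≈ 592

With the secondary image, Σw becomes 7 + 4 + 2 + 2 + 1 + 5 = 21.
y: need Σw·y = 21·382 = 8022. Existing = 7·135 + 4·646 + 2·273 + 2·321 + 1·344 = 5061. Remainder 2961 / 5 ≈ 592.20.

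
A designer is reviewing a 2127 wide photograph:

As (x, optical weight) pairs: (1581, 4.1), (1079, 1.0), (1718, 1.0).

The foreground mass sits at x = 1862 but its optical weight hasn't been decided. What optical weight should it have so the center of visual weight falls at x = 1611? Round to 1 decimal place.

Fixed elements: Σw = 4.1 + 1.0 + 1.0 = 6.1, Σw·x = 4.1·1581 + 1.0·1079 + 1.0·1718 = 9279.1.
For the centroid to hit 1611: (9279.1 + w·1862) / (6.1 + w) = 1611.
Solving: w = (1611·6.1 − 9279.1) / (1862 − 1611) = 548.0 / 251 ≈ 2.18.

w ≈ 2.2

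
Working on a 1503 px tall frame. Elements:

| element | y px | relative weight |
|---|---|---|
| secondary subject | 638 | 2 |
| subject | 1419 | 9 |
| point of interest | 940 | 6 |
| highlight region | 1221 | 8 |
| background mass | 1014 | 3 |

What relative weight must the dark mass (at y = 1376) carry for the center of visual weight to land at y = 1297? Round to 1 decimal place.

Fixed elements: Σw = 2 + 9 + 6 + 8 + 3 = 28, Σw·y = 2·638 + 9·1419 + 6·940 + 8·1221 + 3·1014 = 32497.
Set Σw·y/Σw = 1297: (32497 + 1376w) = 1297·(28 + w).
So w = (1297·28 − 32497)/(1376 − 1297) = 3819/79 ≈ 48.34.

w ≈ 48.3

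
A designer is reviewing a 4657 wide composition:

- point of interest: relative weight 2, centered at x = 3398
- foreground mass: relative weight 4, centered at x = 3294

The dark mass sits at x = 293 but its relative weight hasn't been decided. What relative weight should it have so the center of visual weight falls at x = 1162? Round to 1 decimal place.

w ≈ 15.0

Known weights sum to 2 + 4 = 6; their moment is 2·3398 + 4·3294 = 19972.
Balance at x = 1162 requires (19972 + w·293) / (6 + w) = 1162.
So w = (1162·6 − 19972)/(293 − 1162) = -13000/-869 ≈ 14.96.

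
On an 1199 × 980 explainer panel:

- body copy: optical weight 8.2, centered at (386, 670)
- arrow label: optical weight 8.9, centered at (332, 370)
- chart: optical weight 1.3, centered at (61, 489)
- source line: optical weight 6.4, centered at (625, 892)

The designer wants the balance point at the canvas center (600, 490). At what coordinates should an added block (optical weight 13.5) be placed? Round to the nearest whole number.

With the added block, Σw becomes 8.2 + 8.9 + 1.3 + 6.4 + 13.5 = 38.3.
Along x: (10199.3 + 13.5·x) / 38.3 = 600 (existing moment 8.2·386 + 8.9·332 + 1.3·61 + 6.4·625 = 10199.3) ⇒ x = (22980.0 − 10199.3) / 13.5 ≈ 946.72.
Along y: (15131.5 + 13.5·y) / 38.3 = 490 (existing moment 8.2·670 + 8.9·370 + 1.3·489 + 6.4·892 = 15131.5) ⇒ y = (18767.0 − 15131.5) / 13.5 ≈ 269.30.

(947, 269)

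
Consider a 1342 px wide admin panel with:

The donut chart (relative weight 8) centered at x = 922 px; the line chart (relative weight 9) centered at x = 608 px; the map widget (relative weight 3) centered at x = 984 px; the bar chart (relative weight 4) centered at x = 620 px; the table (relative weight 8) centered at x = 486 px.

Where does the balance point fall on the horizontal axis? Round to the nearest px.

x ≈ 693

Total weight = 8 + 9 + 3 + 4 + 8 = 32.
Σw·x = 8·922 + 9·608 + 3·984 + 4·620 + 8·486 = 22168, so x̄ = 22168/32 ≈ 692.75.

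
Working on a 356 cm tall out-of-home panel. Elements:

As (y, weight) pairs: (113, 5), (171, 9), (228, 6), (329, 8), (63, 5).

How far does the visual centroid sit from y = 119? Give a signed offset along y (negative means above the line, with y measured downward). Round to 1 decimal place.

Weights sum to 5 + 9 + 6 + 8 + 5 = 33.
y-moment: 5·113 + 9·171 + 6·228 + 8·329 + 5·63 = 6419; centroid 6419/33 ≈ 194.52.
Difference: 194.52 − 119 ≈ 75.52.

≈ 75.5 cm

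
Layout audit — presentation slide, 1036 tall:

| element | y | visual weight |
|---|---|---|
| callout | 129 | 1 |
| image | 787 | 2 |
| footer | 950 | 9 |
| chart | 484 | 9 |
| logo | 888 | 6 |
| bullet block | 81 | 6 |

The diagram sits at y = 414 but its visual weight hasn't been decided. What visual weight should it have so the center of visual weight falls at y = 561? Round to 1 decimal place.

w ≈ 13.0

Known weights sum to 1 + 2 + 9 + 9 + 6 + 6 = 33; their moment is 1·129 + 2·787 + 9·950 + 9·484 + 6·888 + 6·81 = 20423.
Set Σw·y/Σw = 561: (20423 + 414w) = 561·(33 + w).
Solving: w = (561·33 − 20423) / (414 − 561) = -1910 / -147 ≈ 12.99.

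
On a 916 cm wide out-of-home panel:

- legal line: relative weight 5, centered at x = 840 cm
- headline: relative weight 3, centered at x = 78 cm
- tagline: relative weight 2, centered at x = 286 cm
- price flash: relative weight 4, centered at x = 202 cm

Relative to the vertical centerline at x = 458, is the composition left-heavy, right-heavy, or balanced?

Total weight = 5 + 3 + 2 + 4 = 14.
Σw·x = 5·840 + 3·78 + 2·286 + 4·202 = 5814, so x̄ = 5814/14 ≈ 415.29.
415.3 lies left of the midline 458, so the layout is left-heavy.

left-heavy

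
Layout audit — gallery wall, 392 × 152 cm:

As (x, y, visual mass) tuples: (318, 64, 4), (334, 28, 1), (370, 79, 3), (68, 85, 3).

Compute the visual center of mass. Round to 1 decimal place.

Weights sum to 4 + 1 + 3 + 3 = 11.
Σw·x = 4·318 + 1·334 + 3·370 + 3·68 = 2920, so x̄ = 2920/11 ≈ 265.45.
Σw·y = 4·64 + 1·28 + 3·79 + 3·85 = 776, so ȳ = 776/11 ≈ 70.55.

(265.5, 70.5)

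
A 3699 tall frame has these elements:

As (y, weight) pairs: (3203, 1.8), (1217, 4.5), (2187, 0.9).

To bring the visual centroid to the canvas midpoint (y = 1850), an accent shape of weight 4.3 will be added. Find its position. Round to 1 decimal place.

After adding the accent shape, total weight = 1.8 + 4.5 + 0.9 + 4.3 = 11.5.
y: need Σw·y = 11.5·1850 = 21275.0. Existing = 1.8·3203 + 4.5·1217 + 0.9·2187 = 13210.2. Remainder 8064.8 / 4.3 ≈ 1875.53.

y ≈ 1875.5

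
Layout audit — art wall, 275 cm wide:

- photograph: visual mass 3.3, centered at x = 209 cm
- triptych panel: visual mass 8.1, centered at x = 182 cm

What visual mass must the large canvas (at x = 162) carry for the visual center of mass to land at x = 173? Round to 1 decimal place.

Known weights sum to 3.3 + 8.1 = 11.4; their moment is 3.3·209 + 8.1·182 = 2163.9.
For the centroid to hit 173: (2163.9 + w·162) / (11.4 + w) = 173.
Rearranging, w·(162 − 173) = 173·11.4 − 2163.9 = -191.7, so w ≈ -191.7/-11 = 17.43.

w ≈ 17.4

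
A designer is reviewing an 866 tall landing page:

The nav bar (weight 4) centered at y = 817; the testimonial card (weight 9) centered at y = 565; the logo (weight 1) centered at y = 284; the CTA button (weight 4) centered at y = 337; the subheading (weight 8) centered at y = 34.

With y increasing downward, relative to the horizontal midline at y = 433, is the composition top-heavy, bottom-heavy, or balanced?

top-heavy

Weights sum to 4 + 9 + 1 + 4 + 8 = 26.
y: (4·817 + 9·565 + 1·284 + 4·337 + 8·34) / 26 = 10257 / 26 ≈ 394.50
Since 394.5 is above (smaller y than) 433, the composition reads top-heavy.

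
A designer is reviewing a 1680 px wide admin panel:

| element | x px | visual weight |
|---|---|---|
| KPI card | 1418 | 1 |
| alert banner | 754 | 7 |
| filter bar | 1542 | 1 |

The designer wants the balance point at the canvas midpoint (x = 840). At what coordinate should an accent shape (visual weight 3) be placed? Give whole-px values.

x ≈ 614

With the accent shape, Σw becomes 1 + 7 + 1 + 3 = 12.
x: need Σw·x = 12·840 = 10080. Existing = 1·1418 + 7·754 + 1·1542 = 8238. Remainder 1842 / 3 ≈ 614.00.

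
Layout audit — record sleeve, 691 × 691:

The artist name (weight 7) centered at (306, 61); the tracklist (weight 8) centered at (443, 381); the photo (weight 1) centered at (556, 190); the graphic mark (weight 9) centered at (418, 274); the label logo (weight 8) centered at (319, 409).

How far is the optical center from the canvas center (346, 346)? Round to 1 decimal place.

≈ 70.1

Σw = 7 + 8 + 1 + 9 + 8 = 33.
x-moment: 7·306 + 8·443 + 1·556 + 9·418 + 8·319 = 12556; centroid 12556/33 ≈ 380.48.
y-moment: 7·61 + 8·381 + 1·190 + 9·274 + 8·409 = 9403; centroid 9403/33 ≈ 284.94.
Offset from (346, 346): Δx ≈ 34.48, Δy ≈ -61.06; distance = √(Δx² + Δy²) ≈ 70.13.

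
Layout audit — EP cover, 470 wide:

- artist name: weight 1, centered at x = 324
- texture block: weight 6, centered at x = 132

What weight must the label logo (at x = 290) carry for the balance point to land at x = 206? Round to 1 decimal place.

w ≈ 3.9

Existing Σw = 7 (1 + 6); existing moment 1·324 + 6·132 = 1116.
Set Σw·x/Σw = 206: (1116 + 290w) = 206·(7 + w).
Solving: w = (206·7 − 1116) / (290 − 206) = 326 / 84 ≈ 3.88.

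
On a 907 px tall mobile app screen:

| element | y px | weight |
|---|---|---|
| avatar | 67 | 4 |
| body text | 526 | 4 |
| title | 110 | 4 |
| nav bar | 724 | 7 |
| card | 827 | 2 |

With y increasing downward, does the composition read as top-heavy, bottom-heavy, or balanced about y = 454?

balanced

Σw = 4 + 4 + 4 + 7 + 2 = 21.
Σw·y = 4·67 + 4·526 + 4·110 + 7·724 + 2·827 = 9534, so ȳ = 9534/21 ≈ 454.00.
The centroid 454.00 matches the midline at 454, so the layout is balanced.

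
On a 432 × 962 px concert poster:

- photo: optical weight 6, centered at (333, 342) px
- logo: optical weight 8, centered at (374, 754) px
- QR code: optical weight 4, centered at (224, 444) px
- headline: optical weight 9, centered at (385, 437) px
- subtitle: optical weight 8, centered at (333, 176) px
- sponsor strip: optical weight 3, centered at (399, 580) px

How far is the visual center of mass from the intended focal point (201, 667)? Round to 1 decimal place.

Total weight = 6 + 8 + 4 + 9 + 8 + 3 = 38.
Σw·x = 13212; x̄ = 13212/38 ≈ 347.68.
Σw·y = 16941; ȳ = 16941/38 ≈ 445.82.
From (201, 667): dx = 146.68, dy = -221.18, so the distance is √(dx²+dy²) ≈ 265.40.

≈ 265.4 px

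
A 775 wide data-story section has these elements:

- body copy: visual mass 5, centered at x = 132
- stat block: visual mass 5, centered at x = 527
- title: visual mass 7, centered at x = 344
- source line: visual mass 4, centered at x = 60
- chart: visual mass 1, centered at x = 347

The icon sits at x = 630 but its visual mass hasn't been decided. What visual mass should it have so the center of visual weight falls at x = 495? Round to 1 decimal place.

Known weights sum to 5 + 5 + 7 + 4 + 1 = 22; their moment is 5·132 + 5·527 + 7·344 + 4·60 + 1·347 = 6290.
Balance at x = 495 requires (6290 + w·630) / (22 + w) = 495.
Solving: w = (495·22 − 6290) / (630 − 495) = 4600 / 135 ≈ 34.07.

w ≈ 34.1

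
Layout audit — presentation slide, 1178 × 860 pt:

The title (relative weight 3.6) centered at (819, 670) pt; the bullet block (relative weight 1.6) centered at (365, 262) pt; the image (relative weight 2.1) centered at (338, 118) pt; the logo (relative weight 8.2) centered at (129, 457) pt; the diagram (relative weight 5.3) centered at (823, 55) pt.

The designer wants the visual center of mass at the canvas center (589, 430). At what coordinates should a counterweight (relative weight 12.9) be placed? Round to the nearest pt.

(790, 572)

New total weight: (3.6 + 1.6 + 2.1 + 8.2 + 5.3) + 12.9 = 33.7.
x: target moment 33.7×589 = 19849.3; current 3.6·819 + 1.6·365 + 2.1·338 + 8.2·129 + 5.3·823 = 9661.9; the counterweight supplies 10187.4, so x = 10187.4/12.9 ≈ 789.72.
y: target moment 33.7×430 = 14491.0; current 3.6·670 + 1.6·262 + 2.1·118 + 8.2·457 + 5.3·55 = 7117.9; the counterweight supplies 7373.1, so y = 7373.1/12.9 ≈ 571.56.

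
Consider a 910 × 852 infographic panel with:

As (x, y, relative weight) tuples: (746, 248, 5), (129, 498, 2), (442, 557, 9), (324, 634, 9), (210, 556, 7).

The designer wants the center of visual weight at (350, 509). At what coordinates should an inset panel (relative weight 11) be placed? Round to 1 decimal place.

New total weight: (5 + 2 + 9 + 9 + 7) + 11 = 43.
x: target moment 43×350 = 15050; current 5·746 + 2·129 + 9·442 + 9·324 + 7·210 = 12352; the inset panel supplies 2698, so x = 2698/11 ≈ 245.27.
y: target moment 43×509 = 21887; current 5·248 + 2·498 + 9·557 + 9·634 + 7·556 = 16847; the inset panel supplies 5040, so y = 5040/11 ≈ 458.18.

(245.3, 458.2)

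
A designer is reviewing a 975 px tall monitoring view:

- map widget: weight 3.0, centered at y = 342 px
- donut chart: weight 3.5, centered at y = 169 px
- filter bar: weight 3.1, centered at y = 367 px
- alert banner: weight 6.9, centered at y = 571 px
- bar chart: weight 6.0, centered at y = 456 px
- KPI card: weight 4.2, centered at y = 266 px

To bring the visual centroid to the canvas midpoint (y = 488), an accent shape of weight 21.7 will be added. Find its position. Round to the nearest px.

After adding the accent shape, total weight = 3.0 + 3.5 + 3.1 + 6.9 + 6.0 + 4.2 + 21.7 = 48.4.
Along y: (10548.3 + 21.7·y) / 48.4 = 488 (existing moment 3.0·342 + 3.5·169 + 3.1·367 + 6.9·571 + 6.0·456 + 4.2·266 = 10548.3) ⇒ y = (23619.2 − 10548.3) / 21.7 ≈ 602.35.

y ≈ 602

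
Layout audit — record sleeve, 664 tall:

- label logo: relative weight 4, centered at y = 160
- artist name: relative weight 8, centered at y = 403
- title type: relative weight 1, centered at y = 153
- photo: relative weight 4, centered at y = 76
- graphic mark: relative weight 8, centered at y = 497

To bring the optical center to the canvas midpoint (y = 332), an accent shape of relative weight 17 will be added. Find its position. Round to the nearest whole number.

With the accent shape, Σw becomes 4 + 8 + 1 + 4 + 8 + 17 = 42.
y: target moment 42×332 = 13944; current 4·160 + 8·403 + 1·153 + 4·76 + 8·497 = 8297; the accent shape supplies 5647, so y = 5647/17 ≈ 332.18.

y ≈ 332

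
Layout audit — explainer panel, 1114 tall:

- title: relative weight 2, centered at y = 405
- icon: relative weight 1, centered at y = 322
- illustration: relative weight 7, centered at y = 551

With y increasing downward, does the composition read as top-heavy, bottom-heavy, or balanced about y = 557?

top-heavy

Total weight = 2 + 1 + 7 = 10.
y: (2·405 + 1·322 + 7·551) / 10 = 4989 / 10 ≈ 498.90
498.9 vs midline 557 → top-heavy.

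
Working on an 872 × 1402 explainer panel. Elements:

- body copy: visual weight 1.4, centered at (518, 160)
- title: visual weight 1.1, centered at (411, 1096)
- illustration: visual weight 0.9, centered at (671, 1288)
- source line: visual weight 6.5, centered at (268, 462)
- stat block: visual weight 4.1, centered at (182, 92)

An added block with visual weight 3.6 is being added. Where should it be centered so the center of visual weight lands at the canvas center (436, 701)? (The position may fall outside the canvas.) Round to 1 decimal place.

With the added block, Σw becomes 1.4 + 1.1 + 0.9 + 6.5 + 4.1 + 3.6 = 17.6.
Along x: (4269.4 + 3.6·x) / 17.6 = 436 (existing moment 1.4·518 + 1.1·411 + 0.9·671 + 6.5·268 + 4.1·182 = 4269.4) ⇒ x = (7673.6 − 4269.4) / 3.6 ≈ 945.61.
Along y: (5969.0 + 3.6·y) / 17.6 = 701 (existing moment 1.4·160 + 1.1·1096 + 0.9·1288 + 6.5·462 + 4.1·92 = 5969.0) ⇒ y = (12337.6 − 5969.0) / 3.6 ≈ 1769.06.

(945.6, 1769.1)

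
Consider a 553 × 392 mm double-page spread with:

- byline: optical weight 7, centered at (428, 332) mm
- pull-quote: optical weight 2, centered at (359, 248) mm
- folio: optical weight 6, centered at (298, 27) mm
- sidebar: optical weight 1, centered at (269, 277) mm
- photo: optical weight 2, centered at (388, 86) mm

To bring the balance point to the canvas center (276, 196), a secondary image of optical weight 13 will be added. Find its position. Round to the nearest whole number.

(155, 203)

New total weight: (7 + 2 + 6 + 1 + 2) + 13 = 31.
Along x: (6547 + 13·x) / 31 = 276 (existing moment 7·428 + 2·359 + 6·298 + 1·269 + 2·388 = 6547) ⇒ x = (8556 − 6547) / 13 ≈ 154.54.
Along y: (3431 + 13·y) / 31 = 196 (existing moment 7·332 + 2·248 + 6·27 + 1·277 + 2·86 = 3431) ⇒ y = (6076 − 3431) / 13 ≈ 203.46.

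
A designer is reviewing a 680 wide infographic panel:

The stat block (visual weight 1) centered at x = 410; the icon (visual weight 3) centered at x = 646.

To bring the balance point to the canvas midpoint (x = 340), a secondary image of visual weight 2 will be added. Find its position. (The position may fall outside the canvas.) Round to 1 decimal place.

With the secondary image, Σw becomes 1 + 3 + 2 = 6.
x: need Σw·x = 6·340 = 2040. Existing = 1·410 + 3·646 = 2348. Remainder -308 / 2 ≈ -154.00.

x ≈ -154.0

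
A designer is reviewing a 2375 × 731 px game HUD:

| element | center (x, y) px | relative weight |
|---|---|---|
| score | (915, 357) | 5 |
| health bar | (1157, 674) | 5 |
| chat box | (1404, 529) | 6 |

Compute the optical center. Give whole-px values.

Total weight = 5 + 5 + 6 = 16.
Σw·x = 5·915 + 5·1157 + 6·1404 = 18784, so x̄ = 18784/16 ≈ 1174.00.
Σw·y = 5·357 + 5·674 + 6·529 = 8329, so ȳ = 8329/16 ≈ 520.56.

(1174, 521)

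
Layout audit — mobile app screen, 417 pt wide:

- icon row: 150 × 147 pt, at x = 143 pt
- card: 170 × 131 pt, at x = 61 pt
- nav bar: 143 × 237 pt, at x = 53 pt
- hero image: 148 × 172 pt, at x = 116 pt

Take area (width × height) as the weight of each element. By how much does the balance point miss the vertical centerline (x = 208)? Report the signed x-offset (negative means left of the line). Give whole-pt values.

Areas → weights: icon row 150·147 = 22050, card 170·131 = 22270, nav bar 143·237 = 33891, hero image 148·172 = 25456; Σw = 103667.
x-moment: 22050·143 + 22270·61 + 33891·53 + 25456·116 = 9260739; centroid 9260739/103667 ≈ 89.33.
Against x = 208, that's 89.33 − 208 = -118.67.

≈ -119 pt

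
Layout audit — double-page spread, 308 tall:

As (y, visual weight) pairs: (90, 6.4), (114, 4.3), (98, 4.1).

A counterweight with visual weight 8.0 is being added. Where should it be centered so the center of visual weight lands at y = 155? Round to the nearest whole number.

y ≈ 258

After adding the counterweight, total weight = 6.4 + 4.3 + 4.1 + 8.0 = 22.8.
y: target moment 22.8×155 = 3534.0; current 6.4·90 + 4.3·114 + 4.1·98 = 1468.0; the counterweight supplies 2066.0, so y = 2066.0/8.0 ≈ 258.25.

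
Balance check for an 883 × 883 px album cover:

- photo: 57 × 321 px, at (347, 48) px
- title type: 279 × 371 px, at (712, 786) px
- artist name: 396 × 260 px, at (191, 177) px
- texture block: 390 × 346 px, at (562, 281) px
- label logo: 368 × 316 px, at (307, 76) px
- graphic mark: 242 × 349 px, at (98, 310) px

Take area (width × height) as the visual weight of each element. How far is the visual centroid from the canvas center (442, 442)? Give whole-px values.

≈ 142 px

Areas → weights: photo 57·321 = 18297, title type 279·371 = 103509, artist name 396·260 = 102960, texture block 390·346 = 134940, label logo 368·316 = 116288, graphic mark 242·349 = 84458; Σw = 560452.
x: moment 219526407 / weight 560452 ≈ 391.70
y: moment 173398258 / weight 560452 ≈ 309.39
Relative to (442, 442): Δ = (-50.30, -132.61); |Δ| = √(-50.30² + -132.61²) ≈ 141.83.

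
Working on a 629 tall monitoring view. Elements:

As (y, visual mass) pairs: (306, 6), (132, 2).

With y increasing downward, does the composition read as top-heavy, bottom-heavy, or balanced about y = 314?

top-heavy

Σw = 6 + 2 = 8.
Σw·y = 6·306 + 2·132 = 2100, so ȳ = 2100/8 ≈ 262.50.
Since 262.5 is above (smaller y than) 314, the composition reads top-heavy.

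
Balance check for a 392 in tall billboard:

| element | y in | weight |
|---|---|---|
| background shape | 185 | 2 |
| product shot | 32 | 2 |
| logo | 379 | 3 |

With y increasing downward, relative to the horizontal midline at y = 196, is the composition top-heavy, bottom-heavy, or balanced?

bottom-heavy

Total weight = 2 + 2 + 3 = 7.
y-moment: 2·185 + 2·32 + 3·379 = 1571; centroid 1571/7 ≈ 224.43.
224.4 lies below (larger y than) the midline 196, so the layout is bottom-heavy.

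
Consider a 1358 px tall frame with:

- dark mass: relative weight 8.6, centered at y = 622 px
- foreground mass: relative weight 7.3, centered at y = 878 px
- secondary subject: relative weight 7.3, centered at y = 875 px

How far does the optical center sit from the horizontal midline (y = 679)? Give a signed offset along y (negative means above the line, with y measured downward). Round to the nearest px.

≈ 103 px

Weights sum to 8.6 + 7.3 + 7.3 = 23.2.
y: (8.6·622 + 7.3·878 + 7.3·875) / 23.2 = 18146.1 / 23.2 ≈ 782.16
Offset from y = 679: 782.16 − 679 ≈ 103.16.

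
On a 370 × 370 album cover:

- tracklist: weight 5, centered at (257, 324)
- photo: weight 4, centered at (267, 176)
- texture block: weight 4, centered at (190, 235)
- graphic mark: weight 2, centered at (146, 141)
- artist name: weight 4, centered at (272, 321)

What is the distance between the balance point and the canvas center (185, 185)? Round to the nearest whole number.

≈ 86

Total weight = 5 + 4 + 4 + 2 + 4 = 19.
Σw·x = 5·257 + 4·267 + 4·190 + 2·146 + 4·272 = 4493, so x̄ = 4493/19 ≈ 236.47.
Σw·y = 5·324 + 4·176 + 4·235 + 2·141 + 4·321 = 4830, so ȳ = 4830/19 ≈ 254.21.
From (185, 185): dx = 51.47, dy = 69.21, so the distance is √(dx²+dy²) ≈ 86.25.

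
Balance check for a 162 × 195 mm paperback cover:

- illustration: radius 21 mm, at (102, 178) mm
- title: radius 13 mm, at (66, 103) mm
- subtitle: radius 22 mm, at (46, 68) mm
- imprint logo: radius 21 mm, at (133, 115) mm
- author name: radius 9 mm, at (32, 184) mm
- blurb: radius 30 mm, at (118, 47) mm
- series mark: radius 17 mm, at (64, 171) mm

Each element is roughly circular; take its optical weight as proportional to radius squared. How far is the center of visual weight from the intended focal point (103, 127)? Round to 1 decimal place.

Weights ∝ r²: illustration 21² = 441, title 13² = 169, subtitle 22² = 484, imprint logo 21² = 441, author name 9² = 81, blurb 30² = 900, series mark 17² = 289; Σw = 2805.
x: (441·102 + 169·66 + 484·46 + 441·133 + 81·32 + 900·118 + 289·64) / 2805 = 264341 / 2805 ≈ 94.24
y: (441·178 + 169·103 + 484·68 + 441·115 + 81·184 + 900·47 + 289·171) / 2805 = 286155 / 2805 ≈ 102.02
Offset from (103, 127): Δx ≈ -8.76, Δy ≈ -24.98; distance = √(Δx² + Δy²) ≈ 26.48.

≈ 26.5 mm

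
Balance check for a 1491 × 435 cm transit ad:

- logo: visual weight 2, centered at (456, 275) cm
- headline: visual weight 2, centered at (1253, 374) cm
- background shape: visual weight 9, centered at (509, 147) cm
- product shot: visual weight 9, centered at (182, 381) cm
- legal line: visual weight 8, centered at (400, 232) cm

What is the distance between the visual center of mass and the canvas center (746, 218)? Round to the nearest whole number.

≈ 321 cm

Σw = 2 + 2 + 9 + 9 + 8 = 30.
x: (2·456 + 2·1253 + 9·509 + 9·182 + 8·400) / 30 = 12837 / 30 ≈ 427.90
y: (2·275 + 2·374 + 9·147 + 9·381 + 8·232) / 30 = 7906 / 30 ≈ 263.53
Relative to (746, 218): Δ = (-318.10, 45.53); |Δ| = √(-318.10² + 45.53²) ≈ 321.34.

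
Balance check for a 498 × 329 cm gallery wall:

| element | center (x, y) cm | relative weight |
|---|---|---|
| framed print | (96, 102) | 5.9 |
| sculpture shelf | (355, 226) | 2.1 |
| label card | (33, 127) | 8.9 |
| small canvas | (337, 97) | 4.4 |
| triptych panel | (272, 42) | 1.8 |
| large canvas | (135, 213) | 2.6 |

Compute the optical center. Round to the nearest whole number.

Σw = 5.9 + 2.1 + 8.9 + 4.4 + 1.8 + 2.6 = 25.7.
x: (5.9·96 + 2.1·355 + 8.9·33 + 4.4·337 + 1.8·272 + 2.6·135) / 25.7 = 3929.0 / 25.7 ≈ 152.88
y: (5.9·102 + 2.1·226 + 8.9·127 + 4.4·97 + 1.8·42 + 2.6·213) / 25.7 = 3262.9 / 25.7 ≈ 126.96

(153, 127)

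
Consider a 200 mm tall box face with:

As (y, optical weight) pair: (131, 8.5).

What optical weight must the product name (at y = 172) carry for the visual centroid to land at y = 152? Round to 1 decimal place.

w ≈ 8.9

The single fixed element contributes weight 8.5, moment 8.5·131 = 1113.5.
Balance at y = 152 requires (1113.5 + w·172) / (8.5 + w) = 152.
Solving: w = (152·8.5 − 1113.5) / (172 − 152) = 178.5 / 20 ≈ 8.93.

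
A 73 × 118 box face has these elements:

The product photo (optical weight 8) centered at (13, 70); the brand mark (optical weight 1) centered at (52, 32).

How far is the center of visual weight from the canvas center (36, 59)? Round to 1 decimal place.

≈ 19.9

Σw = 8 + 1 = 9.
x: (8·13 + 1·52) / 9 = 156 / 9 ≈ 17.33
y: (8·70 + 1·32) / 9 = 592 / 9 ≈ 65.78
Offset from (36, 59): Δx ≈ -18.67, Δy ≈ 6.78; distance = √(Δx² + Δy²) ≈ 19.86.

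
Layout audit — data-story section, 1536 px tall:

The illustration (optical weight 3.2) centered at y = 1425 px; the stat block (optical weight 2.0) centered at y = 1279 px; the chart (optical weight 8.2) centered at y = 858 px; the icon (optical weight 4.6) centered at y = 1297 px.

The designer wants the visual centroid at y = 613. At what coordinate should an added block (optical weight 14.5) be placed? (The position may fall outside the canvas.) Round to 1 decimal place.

y ≈ -13.6

After adding the added block, total weight = 3.2 + 2.0 + 8.2 + 4.6 + 14.5 = 32.5.
y: target moment 32.5×613 = 19922.5; current 3.2·1425 + 2.0·1279 + 8.2·858 + 4.6·1297 = 20119.8; the added block supplies -197.3, so y = -197.3/14.5 ≈ -13.61.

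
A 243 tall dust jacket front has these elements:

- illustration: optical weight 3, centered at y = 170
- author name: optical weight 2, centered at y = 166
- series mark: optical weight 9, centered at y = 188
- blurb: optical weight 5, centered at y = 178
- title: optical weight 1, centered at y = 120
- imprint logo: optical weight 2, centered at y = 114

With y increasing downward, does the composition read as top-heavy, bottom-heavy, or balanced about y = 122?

bottom-heavy

Weights sum to 3 + 2 + 9 + 5 + 1 + 2 = 22.
y-moment: 3·170 + 2·166 + 9·188 + 5·178 + 1·120 + 2·114 = 3772; centroid 3772/22 ≈ 171.45.
Since 171.5 is below (larger y than) 122, the composition reads bottom-heavy.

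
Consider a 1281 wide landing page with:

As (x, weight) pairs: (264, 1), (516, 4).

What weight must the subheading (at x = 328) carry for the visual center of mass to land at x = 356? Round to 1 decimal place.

Known weights sum to 1 + 4 = 5; their moment is 1·264 + 4·516 = 2328.
Set Σw·x/Σw = 356: (2328 + 328w) = 356·(5 + w).
So w = (356·5 − 2328)/(328 − 356) = -548/-28 ≈ 19.57.

w ≈ 19.6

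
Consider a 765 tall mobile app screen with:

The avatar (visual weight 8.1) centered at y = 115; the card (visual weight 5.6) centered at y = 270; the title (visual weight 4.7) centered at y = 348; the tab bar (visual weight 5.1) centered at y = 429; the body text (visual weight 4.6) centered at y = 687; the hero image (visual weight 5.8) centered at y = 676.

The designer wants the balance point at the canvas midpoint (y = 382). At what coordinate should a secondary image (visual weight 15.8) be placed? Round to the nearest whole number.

After adding the secondary image, total weight = 8.1 + 5.6 + 4.7 + 5.1 + 4.6 + 5.8 + 15.8 = 49.7.
Along y: (13348.0 + 15.8·y) / 49.7 = 382 (existing moment 8.1·115 + 5.6·270 + 4.7·348 + 5.1·429 + 4.6·687 + 5.8·676 = 13348.0) ⇒ y = (18985.4 − 13348.0) / 15.8 ≈ 356.80.

y ≈ 357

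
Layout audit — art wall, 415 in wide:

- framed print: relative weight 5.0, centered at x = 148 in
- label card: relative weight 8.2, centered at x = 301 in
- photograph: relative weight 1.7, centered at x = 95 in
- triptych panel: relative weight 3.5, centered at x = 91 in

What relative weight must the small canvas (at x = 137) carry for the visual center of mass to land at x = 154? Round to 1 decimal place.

Existing Σw = 18.4 (5.0 + 8.2 + 1.7 + 3.5); existing moment 5.0·148 + 8.2·301 + 1.7·95 + 3.5·91 = 3688.2.
Balance at x = 154 requires (3688.2 + w·137) / (18.4 + w) = 154.
Solving: w = (154·18.4 − 3688.2) / (137 − 154) = -854.6 / -17 ≈ 50.27.

w ≈ 50.3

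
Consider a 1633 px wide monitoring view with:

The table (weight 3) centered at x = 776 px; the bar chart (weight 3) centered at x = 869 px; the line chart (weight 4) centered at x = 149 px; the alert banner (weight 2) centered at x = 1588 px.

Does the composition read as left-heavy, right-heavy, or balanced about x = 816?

Σw = 3 + 3 + 4 + 2 = 12.
x-moment: 3·776 + 3·869 + 4·149 + 2·1588 = 8707; centroid 8707/12 ≈ 725.58.
Since 725.6 is left of 816, the composition reads left-heavy.

left-heavy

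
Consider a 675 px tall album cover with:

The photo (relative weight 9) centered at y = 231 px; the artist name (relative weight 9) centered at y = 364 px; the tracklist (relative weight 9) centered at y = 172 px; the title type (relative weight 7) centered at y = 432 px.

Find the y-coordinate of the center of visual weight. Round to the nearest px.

y ≈ 292

Weights sum to 9 + 9 + 9 + 7 = 34.
Σw·y = 9·231 + 9·364 + 9·172 + 7·432 = 9927, so ȳ = 9927/34 ≈ 291.97.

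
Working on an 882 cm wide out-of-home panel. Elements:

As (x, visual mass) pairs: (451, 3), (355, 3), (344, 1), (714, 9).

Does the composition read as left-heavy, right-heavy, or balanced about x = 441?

right-heavy

Weights sum to 3 + 3 + 1 + 9 = 16.
Σw·x = 3·451 + 3·355 + 1·344 + 9·714 = 9188, so x̄ = 9188/16 ≈ 574.25.
574.2 lies right of the midline 441, so the layout is right-heavy.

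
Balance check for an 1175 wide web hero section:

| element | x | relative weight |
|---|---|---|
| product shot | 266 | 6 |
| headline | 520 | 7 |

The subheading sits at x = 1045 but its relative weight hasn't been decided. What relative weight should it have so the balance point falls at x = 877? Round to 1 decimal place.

w ≈ 36.7

Existing Σw = 13 (6 + 7); existing moment 6·266 + 7·520 = 5236.
For the centroid to hit 877: (5236 + w·1045) / (13 + w) = 877.
Rearranging, w·(1045 − 877) = 877·13 − 5236 = 6165, so w ≈ 6165/168 = 36.70.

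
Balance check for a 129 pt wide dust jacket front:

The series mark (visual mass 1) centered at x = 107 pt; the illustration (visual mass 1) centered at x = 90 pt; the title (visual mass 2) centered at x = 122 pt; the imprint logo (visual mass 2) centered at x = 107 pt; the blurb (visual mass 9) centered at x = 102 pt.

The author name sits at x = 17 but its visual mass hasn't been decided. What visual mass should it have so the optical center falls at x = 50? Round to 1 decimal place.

w ≈ 24.9

Known weights sum to 1 + 1 + 2 + 2 + 9 = 15; their moment is 1·107 + 1·90 + 2·122 + 2·107 + 9·102 = 1573.
For the centroid to hit 50: (1573 + w·17) / (15 + w) = 50.
So w = (50·15 − 1573)/(17 − 50) = -823/-33 ≈ 24.94.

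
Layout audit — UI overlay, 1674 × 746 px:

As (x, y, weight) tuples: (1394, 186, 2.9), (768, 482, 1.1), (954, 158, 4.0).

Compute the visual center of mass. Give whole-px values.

Weights sum to 2.9 + 1.1 + 4.0 = 8.0.
x: (2.9·1394 + 1.1·768 + 4.0·954) / 8.0 = 8703.4 / 8.0 ≈ 1087.92
y: (2.9·186 + 1.1·482 + 4.0·158) / 8.0 = 1701.6 / 8.0 ≈ 212.70

(1088, 213)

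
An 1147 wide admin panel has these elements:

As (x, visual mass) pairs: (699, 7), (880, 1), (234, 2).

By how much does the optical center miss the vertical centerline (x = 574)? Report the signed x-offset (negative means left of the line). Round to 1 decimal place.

≈ 50.1

Σw = 7 + 1 + 2 = 10.
Σw·x = 7·699 + 1·880 + 2·234 = 6241, so x̄ = 6241/10 ≈ 624.10.
Difference: 624.10 − 574 ≈ 50.10.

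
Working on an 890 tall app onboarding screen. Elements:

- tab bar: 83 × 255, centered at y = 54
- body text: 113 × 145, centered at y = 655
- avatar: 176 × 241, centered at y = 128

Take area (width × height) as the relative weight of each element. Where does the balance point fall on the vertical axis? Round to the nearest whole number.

y ≈ 216

Areas → weights: tab bar 83·255 = 21165, body text 113·145 = 16385, avatar 176·241 = 42416; Σw = 79966.
Σw·y = 21165·54 + 16385·655 + 42416·128 = 17304333, so ȳ = 17304333/79966 ≈ 216.40.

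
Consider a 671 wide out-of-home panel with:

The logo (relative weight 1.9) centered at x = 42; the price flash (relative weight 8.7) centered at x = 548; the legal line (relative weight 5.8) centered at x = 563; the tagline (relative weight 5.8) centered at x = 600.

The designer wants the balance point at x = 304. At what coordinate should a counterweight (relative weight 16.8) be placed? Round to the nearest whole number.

x ≈ 16

With the counterweight, Σw becomes 1.9 + 8.7 + 5.8 + 5.8 + 16.8 = 39.0.
Along x: (11592.8 + 16.8·x) / 39.0 = 304 (existing moment 1.9·42 + 8.7·548 + 5.8·563 + 5.8·600 = 11592.8) ⇒ x = (11856.0 − 11592.8) / 16.8 ≈ 15.67.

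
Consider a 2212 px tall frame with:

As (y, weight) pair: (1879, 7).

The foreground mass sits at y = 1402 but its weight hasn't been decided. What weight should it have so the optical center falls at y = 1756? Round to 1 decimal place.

w ≈ 2.4

The single fixed element contributes weight 7, moment 7·1879 = 13153.
For the centroid to hit 1756: (13153 + w·1402) / (7 + w) = 1756.
Solving: w = (1756·7 − 13153) / (1402 − 1756) = -861 / -354 ≈ 2.43.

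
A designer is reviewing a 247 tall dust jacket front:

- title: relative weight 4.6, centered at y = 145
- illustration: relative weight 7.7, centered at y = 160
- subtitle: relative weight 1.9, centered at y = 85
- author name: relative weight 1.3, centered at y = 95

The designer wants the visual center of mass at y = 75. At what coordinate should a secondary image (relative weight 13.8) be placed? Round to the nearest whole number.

New total weight: (4.6 + 7.7 + 1.9 + 1.3) + 13.8 = 29.3.
y: target moment 29.3×75 = 2197.5; current 4.6·145 + 7.7·160 + 1.9·85 + 1.3·95 = 2184.0; the secondary image supplies 13.5, so y = 13.5/13.8 ≈ 0.98.

y ≈ 1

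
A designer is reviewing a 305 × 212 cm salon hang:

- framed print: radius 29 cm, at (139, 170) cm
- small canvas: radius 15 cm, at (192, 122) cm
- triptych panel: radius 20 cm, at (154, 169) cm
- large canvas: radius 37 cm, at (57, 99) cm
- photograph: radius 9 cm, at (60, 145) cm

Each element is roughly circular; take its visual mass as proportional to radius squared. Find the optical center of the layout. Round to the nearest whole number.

(104, 132)

r² weights: framed print 29² = 841, small canvas 15² = 225, triptych panel 20² = 400, large canvas 37² = 1369, photograph 9² = 81. Total = 2916.
x-moment: 841·139 + 225·192 + 400·154 + 1369·57 + 81·60 = 304592; centroid 304592/2916 ≈ 104.46.
y-moment: 841·170 + 225·122 + 400·169 + 1369·99 + 81·145 = 385296; centroid 385296/2916 ≈ 132.13.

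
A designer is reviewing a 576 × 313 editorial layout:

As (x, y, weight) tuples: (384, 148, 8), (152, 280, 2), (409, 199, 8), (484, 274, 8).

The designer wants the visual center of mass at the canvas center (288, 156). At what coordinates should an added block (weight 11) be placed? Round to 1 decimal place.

(12.4, 22.2)

New total weight: (8 + 2 + 8 + 8) + 11 = 37.
x: need Σw·x = 37·288 = 10656. Existing = 8·384 + 2·152 + 8·409 + 8·484 = 10520. Remainder 136 / 11 ≈ 12.36.
y: need Σw·y = 37·156 = 5772. Existing = 8·148 + 2·280 + 8·199 + 8·274 = 5528. Remainder 244 / 11 ≈ 22.18.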